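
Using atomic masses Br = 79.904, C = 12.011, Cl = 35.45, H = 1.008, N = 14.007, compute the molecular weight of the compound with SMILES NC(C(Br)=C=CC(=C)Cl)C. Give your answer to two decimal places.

Molecular formula: C7H9BrClN.
M = 1×79.904 + 7×12.011 + 1×35.45 + 9×1.008 + 1×14.007 = 222.51 g/mol.

222.51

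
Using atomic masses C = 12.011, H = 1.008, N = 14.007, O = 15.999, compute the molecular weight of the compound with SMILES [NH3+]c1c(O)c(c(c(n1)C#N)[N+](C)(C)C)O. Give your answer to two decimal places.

210.24

Molecular formula: [C9H14N4O2]2+.
M = 9×12.011 + 14×1.008 + 4×14.007 + 2×15.999 = 210.24 g/mol.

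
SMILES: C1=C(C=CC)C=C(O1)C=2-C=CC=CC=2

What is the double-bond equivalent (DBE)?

8

Molecular formula from the SMILES: C13H12O.
DoU = (2C + 2 + N − H − X)/2 = (2·13 + 2 + 0 − 12 − 0)/2 = 16/2 = 8.
(Structurally: 2 ring(s) + 6 π bond(s) = 8.)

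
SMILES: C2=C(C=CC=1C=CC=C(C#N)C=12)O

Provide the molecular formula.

C11H7NO

Heavy atoms from the SMILES: 11 C, 1 N, 1 O.
Implicit hydrogens by atom environment:
  6 × C (aromatic): 1 H each → 6
  4 × C (aromatic): no H
  1 × C: no H
  1 × N: no H
  1 × O: 1 H
  Total hydrogens = 7.
Molecular formula: C11H7NO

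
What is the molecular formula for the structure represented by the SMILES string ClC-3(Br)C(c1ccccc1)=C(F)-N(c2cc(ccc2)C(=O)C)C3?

Heavy atoms from the SMILES: 1 Br, 18 C, 1 Cl, 1 F, 1 N, 1 O.
Implicit hydrogens by atom environment:
  9 × C (aromatic): 1 H each → 9
  4 × C: no H
  3 × C (aromatic): no H
  1 × Br: no H
  1 × C: 3 H
  1 × C: 2 H
  1 × Cl: no H
  1 × F: no H
  1 × N: no H
  1 × O: no H
  Total hydrogens = 14.
Molecular formula: C18H14BrClFNO

C18H14BrClFNO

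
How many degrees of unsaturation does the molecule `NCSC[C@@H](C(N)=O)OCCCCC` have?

1

Molecular formula from the SMILES: C9H20N2O2S.
DoU = (2C + 2 + N − H − X)/2 = (2·9 + 2 + 2 − 20 − 0)/2 = 2/2 = 1.
(Structurally: 0 ring(s) + 1 π bond(s) = 1.)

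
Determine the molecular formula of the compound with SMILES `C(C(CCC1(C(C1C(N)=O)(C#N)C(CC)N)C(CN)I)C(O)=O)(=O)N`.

C15H24IN5O4

Heavy atoms from the SMILES: 15 C, 1 I, 5 N, 4 O.
Implicit hydrogens by atom environment:
  6 × C: no H
  4 × C: 2 H each → 8
  4 × C: 1 H each → 4
  4 × N: 2 H each → 8
  3 × O: no H
  1 × C: 3 H
  1 × I: no H
  1 × N: no H
  1 × O: 1 H
  Total hydrogens = 24.
Molecular formula: C15H24IN5O4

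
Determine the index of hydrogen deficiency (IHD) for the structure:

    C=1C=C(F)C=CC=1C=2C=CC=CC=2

Molecular formula from the SMILES: C12H9F.
DoU = (2C + 2 + N − H − X)/2 = (2·12 + 2 + 0 − 9 − 1)/2 = 16/2 = 8.
(Structurally: 2 ring(s) + 6 π bond(s) = 8.)

8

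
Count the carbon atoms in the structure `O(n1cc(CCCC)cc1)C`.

9

The symbol for carbon appears 9 times in the SMILES. Lowercase c denotes aromatic carbon and counts toward C.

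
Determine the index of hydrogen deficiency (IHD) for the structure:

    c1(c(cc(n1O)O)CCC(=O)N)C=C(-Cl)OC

5

Molecular formula from the SMILES: C10H13ClN2O4.
DoU = (2C + 2 + N − H − X)/2 = (2·10 + 2 + 2 − 13 − 1)/2 = 10/2 = 5.
(Structurally: 1 ring(s) + 4 π bond(s) = 5.)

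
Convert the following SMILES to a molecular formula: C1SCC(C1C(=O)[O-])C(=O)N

Heavy atoms from the SMILES: 6 C, 1 N, 3 O, 1 S.
Implicit hydrogens by atom environment:
  2 × C: 2 H each → 4
  2 × C: 1 H each → 2
  2 × C: no H
  2 × O: no H
  1 × N: 2 H
  1 × O (charge -1): no H
  1 × S: no H
  Total hydrogens = 8.
Net charge -1.
Molecular formula: C6H8NO3S-

C6H8NO3S-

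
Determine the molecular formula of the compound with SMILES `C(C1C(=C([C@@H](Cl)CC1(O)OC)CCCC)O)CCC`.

Heavy atoms from the SMILES: 15 C, 1 Cl, 3 O.
Implicit hydrogens by atom environment:
  7 × C: 2 H each → 14
  3 × C: 3 H each → 9
  3 × C: no H
  2 × C: 1 H each → 2
  2 × O: 1 H each → 2
  1 × Cl: no H
  1 × O: no H
  Total hydrogens = 27.
Molecular formula: C15H27ClO3

C15H27ClO3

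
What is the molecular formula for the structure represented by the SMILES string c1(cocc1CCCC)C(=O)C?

C10H14O2

Heavy atoms from the SMILES: 10 C, 2 O.
Implicit hydrogens by atom environment:
  3 × C: 2 H each → 6
  2 × C: 3 H each → 6
  2 × C (aromatic): 1 H each → 2
  2 × C (aromatic): no H
  1 × C: no H
  1 × O (aromatic): no H
  1 × O: no H
  Total hydrogens = 14.
Molecular formula: C10H14O2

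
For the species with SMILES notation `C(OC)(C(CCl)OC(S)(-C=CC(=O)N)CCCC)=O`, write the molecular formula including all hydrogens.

Heavy atoms from the SMILES: 12 C, 1 Cl, 1 N, 4 O, 1 S.
Implicit hydrogens by atom environment:
  4 × C: 2 H each → 8
  4 × O: no H
  3 × C: 1 H each → 3
  3 × C: no H
  2 × C: 3 H each → 6
  1 × Cl: no H
  1 × N: 2 H
  1 × S: 1 H
  Total hydrogens = 20.
Molecular formula: C12H20ClNO4S

C12H20ClNO4S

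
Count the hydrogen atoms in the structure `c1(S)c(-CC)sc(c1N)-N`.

10

Hydrogens are implicit in SMILES; fill each atom to its normal valence:
  4 × C (aromatic): no H
  2 × N: 2 H each → 4
  1 × C: 3 H
  1 × C: 2 H
  1 × S: 1 H
  1 × S (aromatic): no H
  Total hydrogens = 10.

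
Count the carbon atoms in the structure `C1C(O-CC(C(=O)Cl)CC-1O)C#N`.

8

The symbol for carbon appears 8 times in the SMILES. (Cl is a single chlorine, not C + l.)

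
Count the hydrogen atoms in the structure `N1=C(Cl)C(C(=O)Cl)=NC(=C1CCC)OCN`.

Hydrogens are implicit in SMILES; fill each atom to its normal valence:
  4 × C (aromatic): no H
  3 × C: 2 H each → 6
  2 × Cl: no H
  2 × N (aromatic): no H
  2 × O: no H
  1 × C: 3 H
  1 × C: no H
  1 × N: 2 H
  Total hydrogens = 11.

11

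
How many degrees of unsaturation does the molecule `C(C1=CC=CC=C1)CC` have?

Molecular formula from the SMILES: C9H12.
DoU = (2C + 2 + N − H − X)/2 = (2·9 + 2 + 0 − 12 − 0)/2 = 8/2 = 4.
(Structurally: 1 ring(s) + 3 π bond(s) = 4.)

4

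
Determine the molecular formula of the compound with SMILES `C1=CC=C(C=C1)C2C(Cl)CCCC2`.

Heavy atoms from the SMILES: 12 C, 1 Cl.
Implicit hydrogens by atom environment:
  5 × C (aromatic): 1 H each → 5
  4 × C: 2 H each → 8
  2 × C: 1 H each → 2
  1 × C (aromatic): no H
  1 × Cl: no H
  Total hydrogens = 15.
Molecular formula: C12H15Cl

C12H15Cl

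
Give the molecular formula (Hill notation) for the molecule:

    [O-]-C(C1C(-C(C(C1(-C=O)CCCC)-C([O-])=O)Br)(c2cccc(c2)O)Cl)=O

Heavy atoms from the SMILES: 1 Br, 18 C, 1 Cl, 6 O.
Implicit hydrogens by atom environment:
  4 × C: 1 H each → 4
  4 × C (aromatic): 1 H each → 4
  4 × C: no H
  3 × C: 2 H each → 6
  3 × O: no H
  2 × C (aromatic): no H
  2 × O (charge -1): no H
  1 × Br: no H
  1 × C: 3 H
  1 × Cl: no H
  1 × O: 1 H
  Total hydrogens = 18.
Net charge -2.
Molecular formula: [C18H18BrClO6]2-

[C18H18BrClO6]2-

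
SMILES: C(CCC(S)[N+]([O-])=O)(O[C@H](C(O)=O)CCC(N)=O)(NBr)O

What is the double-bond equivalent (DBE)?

Molecular formula from the SMILES: C9H16BrN3O7S.
DoU = (2C + 2 + N − H − X)/2 = (2·9 + 2 + 3 − 16 − 1)/2 = 6/2 = 3.
(Structurally: 0 ring(s) + 3 π bond(s) = 3.)

3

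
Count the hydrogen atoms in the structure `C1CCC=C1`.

8

Hydrogens are implicit in SMILES; fill each atom to its normal valence:
  3 × C: 2 H each → 6
  2 × C: 1 H each → 2
  Total hydrogens = 8.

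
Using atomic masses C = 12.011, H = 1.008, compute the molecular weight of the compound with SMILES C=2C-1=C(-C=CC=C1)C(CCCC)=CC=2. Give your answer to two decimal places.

184.28

Molecular formula: C14H16.
M = 14×12.011 + 16×1.008 = 184.28 g/mol.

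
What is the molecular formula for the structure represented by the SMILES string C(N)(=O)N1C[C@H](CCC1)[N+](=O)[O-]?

C6H11N3O3

Heavy atoms from the SMILES: 6 C, 3 N, 3 O.
Implicit hydrogens by atom environment:
  4 × C: 2 H each → 8
  2 × O: no H
  1 × C: 1 H
  1 × C: no H
  1 × N: 2 H
  1 × N: no H
  1 × N (charge +1): no H
  1 × O (charge -1): no H
  Total hydrogens = 11.
Molecular formula: C6H11N3O3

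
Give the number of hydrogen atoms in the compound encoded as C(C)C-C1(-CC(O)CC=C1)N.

Hydrogens are implicit in SMILES; fill each atom to its normal valence:
  4 × C: 2 H each → 8
  3 × C: 1 H each → 3
  1 × C: 3 H
  1 × C: no H
  1 × N: 2 H
  1 × O: 1 H
  Total hydrogens = 17.

17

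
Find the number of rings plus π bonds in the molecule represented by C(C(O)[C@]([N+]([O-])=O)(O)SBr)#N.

Molecular formula from the SMILES: C3H3BrN2O4S.
DoU = (2C + 2 + N − H − X)/2 = (2·3 + 2 + 2 − 3 − 1)/2 = 6/2 = 3.
(Structurally: 0 ring(s) + 3 π bond(s) = 3.)

3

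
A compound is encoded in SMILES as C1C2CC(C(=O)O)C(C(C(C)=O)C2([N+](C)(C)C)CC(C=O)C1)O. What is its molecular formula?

C17H28NO5+

Heavy atoms from the SMILES: 17 C, 1 N, 5 O.
Implicit hydrogens by atom environment:
  6 × C: 1 H each → 6
  4 × C: 3 H each → 12
  4 × C: 2 H each → 8
  3 × C: no H
  3 × O: no H
  2 × O: 1 H each → 2
  1 × N (charge +1): no H
  Total hydrogens = 28.
Net charge +1.
Molecular formula: C17H28NO5+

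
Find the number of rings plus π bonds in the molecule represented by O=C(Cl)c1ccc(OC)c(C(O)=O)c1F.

Molecular formula from the SMILES: C9H6ClFO4.
DoU = (2C + 2 + N − H − X)/2 = (2·9 + 2 + 0 − 6 − 2)/2 = 12/2 = 6.
(Structurally: 1 ring(s) + 5 π bond(s) = 6.)

6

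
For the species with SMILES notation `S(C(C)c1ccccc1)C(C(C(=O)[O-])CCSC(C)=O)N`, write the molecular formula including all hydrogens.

Heavy atoms from the SMILES: 15 C, 1 N, 3 O, 2 S.
Implicit hydrogens by atom environment:
  5 × C (aromatic): 1 H each → 5
  3 × C: 1 H each → 3
  2 × C: 3 H each → 6
  2 × C: 2 H each → 4
  2 × C: no H
  2 × O: no H
  2 × S: no H
  1 × C (aromatic): no H
  1 × N: 2 H
  1 × O (charge -1): no H
  Total hydrogens = 20.
Net charge -1.
Molecular formula: C15H20NO3S2-

C15H20NO3S2-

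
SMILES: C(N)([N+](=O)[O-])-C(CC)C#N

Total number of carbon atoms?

The symbol for carbon appears 5 times in the SMILES.

5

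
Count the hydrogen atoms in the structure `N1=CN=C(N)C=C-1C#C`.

Hydrogens are implicit in SMILES; fill each atom to its normal valence:
  2 × C (aromatic): 1 H each → 2
  2 × C (aromatic): no H
  2 × N (aromatic): no H
  1 × C: 1 H
  1 × C: no H
  1 × N: 2 H
  Total hydrogens = 5.

5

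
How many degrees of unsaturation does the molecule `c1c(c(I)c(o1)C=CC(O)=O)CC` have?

5

Molecular formula from the SMILES: C9H9IO3.
DoU = (2C + 2 + N − H − X)/2 = (2·9 + 2 + 0 − 9 − 1)/2 = 10/2 = 5.
(Structurally: 1 ring(s) + 4 π bond(s) = 5.)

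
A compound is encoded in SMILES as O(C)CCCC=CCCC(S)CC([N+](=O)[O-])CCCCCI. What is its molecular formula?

Heavy atoms from the SMILES: 16 C, 1 I, 1 N, 3 O, 1 S.
Implicit hydrogens by atom environment:
  11 × C: 2 H each → 22
  4 × C: 1 H each → 4
  2 × O: no H
  1 × C: 3 H
  1 × I: no H
  1 × N (charge +1): no H
  1 × O (charge -1): no H
  1 × S: 1 H
  Total hydrogens = 30.
Molecular formula: C16H30INO3S

C16H30INO3S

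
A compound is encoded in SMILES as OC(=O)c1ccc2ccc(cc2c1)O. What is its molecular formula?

Heavy atoms from the SMILES: 11 C, 3 O.
Implicit hydrogens by atom environment:
  6 × C (aromatic): 1 H each → 6
  4 × C (aromatic): no H
  2 × O: 1 H each → 2
  1 × C: no H
  1 × O: no H
  Total hydrogens = 8.
Molecular formula: C11H8O3

C11H8O3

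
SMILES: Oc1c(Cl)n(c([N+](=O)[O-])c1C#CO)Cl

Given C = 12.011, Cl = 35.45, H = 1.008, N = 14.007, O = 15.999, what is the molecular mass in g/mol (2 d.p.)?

Molecular formula: C6H2Cl2N2O4.
M = 6×12.011 + 2×35.45 + 2×1.008 + 2×14.007 + 4×15.999 = 236.99 g/mol.

236.99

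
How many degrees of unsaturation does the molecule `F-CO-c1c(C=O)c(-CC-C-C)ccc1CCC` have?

5

Molecular formula from the SMILES: C15H21FO2.
DoU = (2C + 2 + N − H − X)/2 = (2·15 + 2 + 0 − 21 − 1)/2 = 10/2 = 5.
(Structurally: 1 ring(s) + 4 π bond(s) = 5.)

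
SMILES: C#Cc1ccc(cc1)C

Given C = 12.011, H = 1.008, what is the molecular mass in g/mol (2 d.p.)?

Molecular formula: C9H8.
M = 9×12.011 + 8×1.008 = 116.16 g/mol.

116.16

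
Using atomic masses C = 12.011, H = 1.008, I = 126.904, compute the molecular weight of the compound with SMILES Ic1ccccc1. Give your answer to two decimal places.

204.01

Molecular formula: C6H5I.
M = 6×12.011 + 5×1.008 + 1×126.904 = 204.01 g/mol.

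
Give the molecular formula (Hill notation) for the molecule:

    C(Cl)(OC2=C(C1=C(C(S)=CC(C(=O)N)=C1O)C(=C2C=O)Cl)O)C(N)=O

C14H10Cl2N2O6S

Heavy atoms from the SMILES: 14 C, 2 Cl, 2 N, 6 O, 1 S.
Implicit hydrogens by atom environment:
  9 × C (aromatic): no H
  4 × O: no H
  2 × C: 1 H each → 2
  2 × C: no H
  2 × Cl: no H
  2 × N: 2 H each → 4
  2 × O: 1 H each → 2
  1 × C (aromatic): 1 H
  1 × S: 1 H
  Total hydrogens = 10.
Molecular formula: C14H10Cl2N2O6S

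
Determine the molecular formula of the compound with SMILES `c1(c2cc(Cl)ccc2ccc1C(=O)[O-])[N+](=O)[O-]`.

Heavy atoms from the SMILES: 11 C, 1 Cl, 1 N, 4 O.
Implicit hydrogens by atom environment:
  5 × C (aromatic): 1 H each → 5
  5 × C (aromatic): no H
  2 × O: no H
  2 × O (charge -1): no H
  1 × C: no H
  1 × Cl: no H
  1 × N (charge +1): no H
  Total hydrogens = 5.
Net charge -1.
Molecular formula: C11H5ClNO4-

C11H5ClNO4-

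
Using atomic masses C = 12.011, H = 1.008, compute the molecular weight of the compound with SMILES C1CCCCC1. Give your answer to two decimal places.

Molecular formula: C6H12.
M = 6×12.011 + 12×1.008 = 84.16 g/mol.

84.16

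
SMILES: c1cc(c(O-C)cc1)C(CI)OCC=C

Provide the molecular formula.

Heavy atoms from the SMILES: 12 C, 1 I, 2 O.
Implicit hydrogens by atom environment:
  4 × C (aromatic): 1 H each → 4
  3 × C: 2 H each → 6
  2 × C: 1 H each → 2
  2 × C (aromatic): no H
  2 × O: no H
  1 × C: 3 H
  1 × I: no H
  Total hydrogens = 15.
Molecular formula: C12H15IO2

C12H15IO2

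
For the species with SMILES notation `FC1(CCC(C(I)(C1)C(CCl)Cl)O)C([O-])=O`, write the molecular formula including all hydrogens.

C9H11Cl2FIO3-

Heavy atoms from the SMILES: 9 C, 2 Cl, 1 F, 1 I, 3 O.
Implicit hydrogens by atom environment:
  4 × C: 2 H each → 8
  3 × C: no H
  2 × C: 1 H each → 2
  2 × Cl: no H
  1 × F: no H
  1 × I: no H
  1 × O: 1 H
  1 × O: no H
  1 × O (charge -1): no H
  Total hydrogens = 11.
Net charge -1.
Molecular formula: C9H11Cl2FIO3-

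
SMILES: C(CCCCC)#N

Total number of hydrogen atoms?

11

Hydrogens are implicit in SMILES; fill each atom to its normal valence:
  4 × C: 2 H each → 8
  1 × C: 3 H
  1 × C: no H
  1 × N: no H
  Total hydrogens = 11.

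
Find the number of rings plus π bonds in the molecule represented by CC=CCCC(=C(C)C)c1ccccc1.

Molecular formula from the SMILES: C15H20.
DoU = (2C + 2 + N − H − X)/2 = (2·15 + 2 + 0 − 20 − 0)/2 = 12/2 = 6.
(Structurally: 1 ring(s) + 5 π bond(s) = 6.)

6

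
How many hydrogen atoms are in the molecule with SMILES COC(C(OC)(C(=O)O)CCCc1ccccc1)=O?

Hydrogens are implicit in SMILES; fill each atom to its normal valence:
  5 × C (aromatic): 1 H each → 5
  4 × O: no H
  3 × C: 2 H each → 6
  3 × C: no H
  2 × C: 3 H each → 6
  1 × C (aromatic): no H
  1 × O: 1 H
  Total hydrogens = 18.

18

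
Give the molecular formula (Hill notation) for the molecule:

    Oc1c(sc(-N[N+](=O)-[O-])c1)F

C4H3FN2O3S

Heavy atoms from the SMILES: 4 C, 1 F, 2 N, 3 O, 1 S.
Implicit hydrogens by atom environment:
  3 × C (aromatic): no H
  1 × C (aromatic): 1 H
  1 × F: no H
  1 × N: 1 H
  1 × N (charge +1): no H
  1 × O: 1 H
  1 × O: no H
  1 × O (charge -1): no H
  1 × S (aromatic): no H
  Total hydrogens = 3.
Molecular formula: C4H3FN2O3S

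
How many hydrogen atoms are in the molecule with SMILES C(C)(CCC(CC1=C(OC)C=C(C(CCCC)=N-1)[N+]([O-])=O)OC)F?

27

Hydrogens are implicit in SMILES; fill each atom to its normal valence:
  6 × C: 2 H each → 12
  4 × C: 3 H each → 12
  4 × C (aromatic): no H
  3 × O: no H
  2 × C: 1 H each → 2
  1 × C (aromatic): 1 H
  1 × F: no H
  1 × N (aromatic): no H
  1 × N (charge +1): no H
  1 × O (charge -1): no H
  Total hydrogens = 27.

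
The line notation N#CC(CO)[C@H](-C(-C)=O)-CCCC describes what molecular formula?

C10H17NO2

Heavy atoms from the SMILES: 10 C, 1 N, 2 O.
Implicit hydrogens by atom environment:
  4 × C: 2 H each → 8
  2 × C: 3 H each → 6
  2 × C: 1 H each → 2
  2 × C: no H
  1 × N: no H
  1 × O: 1 H
  1 × O: no H
  Total hydrogens = 17.
Molecular formula: C10H17NO2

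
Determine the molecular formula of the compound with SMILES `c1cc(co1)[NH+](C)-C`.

Heavy atoms from the SMILES: 6 C, 1 N, 1 O.
Implicit hydrogens by atom environment:
  3 × C (aromatic): 1 H each → 3
  2 × C: 3 H each → 6
  1 × C (aromatic): no H
  1 × N (charge +1): 1 H
  1 × O (aromatic): no H
  Total hydrogens = 10.
Net charge +1.
Molecular formula: C6H10NO+

C6H10NO+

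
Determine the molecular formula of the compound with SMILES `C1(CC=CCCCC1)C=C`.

Heavy atoms from the SMILES: 10 C.
Implicit hydrogens by atom environment:
  6 × C: 2 H each → 12
  4 × C: 1 H each → 4
  Total hydrogens = 16.
Molecular formula: C10H16

C10H16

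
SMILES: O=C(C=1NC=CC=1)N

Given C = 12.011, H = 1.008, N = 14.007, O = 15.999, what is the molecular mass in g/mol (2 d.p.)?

Molecular formula: C5H6N2O.
M = 5×12.011 + 6×1.008 + 2×14.007 + 1×15.999 = 110.12 g/mol.

110.12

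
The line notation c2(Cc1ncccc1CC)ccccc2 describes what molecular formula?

C14H15N

Heavy atoms from the SMILES: 14 C, 1 N.
Implicit hydrogens by atom environment:
  8 × C (aromatic): 1 H each → 8
  3 × C (aromatic): no H
  2 × C: 2 H each → 4
  1 × C: 3 H
  1 × N (aromatic): no H
  Total hydrogens = 15.
Molecular formula: C14H15N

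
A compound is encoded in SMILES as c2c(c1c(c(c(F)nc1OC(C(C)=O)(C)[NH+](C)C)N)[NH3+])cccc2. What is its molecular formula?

[C17H23FN4O2]2+

Heavy atoms from the SMILES: 17 C, 1 F, 4 N, 2 O.
Implicit hydrogens by atom environment:
  6 × C (aromatic): no H
  5 × C (aromatic): 1 H each → 5
  4 × C: 3 H each → 12
  2 × C: no H
  2 × O: no H
  1 × F: no H
  1 × N (charge +1): 3 H
  1 × N: 2 H
  1 × N (charge +1): 1 H
  1 × N (aromatic): no H
  Total hydrogens = 23.
Net charge +2.
Molecular formula: [C17H23FN4O2]2+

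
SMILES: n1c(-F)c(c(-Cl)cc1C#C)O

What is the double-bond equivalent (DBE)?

Molecular formula from the SMILES: C7H3ClFNO.
DoU = (2C + 2 + N − H − X)/2 = (2·7 + 2 + 1 − 3 − 2)/2 = 12/2 = 6.
(Structurally: 1 ring(s) + 5 π bond(s) = 6.)

6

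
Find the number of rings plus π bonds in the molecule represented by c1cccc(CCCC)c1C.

Molecular formula from the SMILES: C11H16.
DoU = (2C + 2 + N − H − X)/2 = (2·11 + 2 + 0 − 16 − 0)/2 = 8/2 = 4.
(Structurally: 1 ring(s) + 3 π bond(s) = 4.)

4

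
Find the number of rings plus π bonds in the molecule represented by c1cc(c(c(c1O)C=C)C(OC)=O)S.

6

Molecular formula from the SMILES: C10H10O3S.
DoU = (2C + 2 + N − H − X)/2 = (2·10 + 2 + 0 − 10 − 0)/2 = 12/2 = 6.
(Structurally: 1 ring(s) + 5 π bond(s) = 6.)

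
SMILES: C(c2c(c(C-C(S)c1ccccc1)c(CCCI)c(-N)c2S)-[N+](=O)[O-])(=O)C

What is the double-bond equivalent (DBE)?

10

Molecular formula from the SMILES: C19H21IN2O3S2.
DoU = (2C + 2 + N − H − X)/2 = (2·19 + 2 + 2 − 21 − 1)/2 = 20/2 = 10.
(Structurally: 2 ring(s) + 8 π bond(s) = 10.)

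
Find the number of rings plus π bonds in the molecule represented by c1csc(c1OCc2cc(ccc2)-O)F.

Molecular formula from the SMILES: C11H9FO2S.
DoU = (2C + 2 + N − H − X)/2 = (2·11 + 2 + 0 − 9 − 1)/2 = 14/2 = 7.
(Structurally: 2 ring(s) + 5 π bond(s) = 7.)

7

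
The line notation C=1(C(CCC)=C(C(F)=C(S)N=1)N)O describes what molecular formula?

Heavy atoms from the SMILES: 8 C, 1 F, 2 N, 1 O, 1 S.
Implicit hydrogens by atom environment:
  5 × C (aromatic): no H
  2 × C: 2 H each → 4
  1 × C: 3 H
  1 × F: no H
  1 × N: 2 H
  1 × N (aromatic): no H
  1 × O: 1 H
  1 × S: 1 H
  Total hydrogens = 11.
Molecular formula: C8H11FN2OS

C8H11FN2OS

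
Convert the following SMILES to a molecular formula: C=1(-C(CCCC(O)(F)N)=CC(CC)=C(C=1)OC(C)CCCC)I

Heavy atoms from the SMILES: 18 C, 1 F, 1 I, 1 N, 2 O.
Implicit hydrogens by atom environment:
  7 × C: 2 H each → 14
  4 × C (aromatic): no H
  3 × C: 3 H each → 9
  2 × C (aromatic): 1 H each → 2
  1 × C: 1 H
  1 × C: no H
  1 × F: no H
  1 × I: no H
  1 × N: 2 H
  1 × O: 1 H
  1 × O: no H
  Total hydrogens = 29.
Molecular formula: C18H29FINO2

C18H29FINO2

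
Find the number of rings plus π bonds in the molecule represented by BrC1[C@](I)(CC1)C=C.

2

Molecular formula from the SMILES: C6H8BrI.
DoU = (2C + 2 + N − H − X)/2 = (2·6 + 2 + 0 − 8 − 2)/2 = 4/2 = 2.
(Structurally: 1 ring(s) + 1 π bond(s) = 2.)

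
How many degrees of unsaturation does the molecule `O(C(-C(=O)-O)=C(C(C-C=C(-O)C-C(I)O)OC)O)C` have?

3

Molecular formula from the SMILES: C11H17IO7.
DoU = (2C + 2 + N − H − X)/2 = (2·11 + 2 + 0 − 17 − 1)/2 = 6/2 = 3.
(Structurally: 0 ring(s) + 3 π bond(s) = 3.)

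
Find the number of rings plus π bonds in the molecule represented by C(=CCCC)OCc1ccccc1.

Molecular formula from the SMILES: C12H16O.
DoU = (2C + 2 + N − H − X)/2 = (2·12 + 2 + 0 − 16 − 0)/2 = 10/2 = 5.
(Structurally: 1 ring(s) + 4 π bond(s) = 5.)

5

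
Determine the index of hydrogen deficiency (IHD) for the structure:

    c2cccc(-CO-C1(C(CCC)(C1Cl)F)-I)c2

5

Molecular formula from the SMILES: C13H15ClFIO.
DoU = (2C + 2 + N − H − X)/2 = (2·13 + 2 + 0 − 15 − 3)/2 = 10/2 = 5.
(Structurally: 2 ring(s) + 3 π bond(s) = 5.)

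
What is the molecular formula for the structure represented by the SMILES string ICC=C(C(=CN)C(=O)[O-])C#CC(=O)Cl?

Heavy atoms from the SMILES: 9 C, 1 Cl, 1 I, 1 N, 3 O.
Implicit hydrogens by atom environment:
  6 × C: no H
  2 × C: 1 H each → 2
  2 × O: no H
  1 × C: 2 H
  1 × Cl: no H
  1 × I: no H
  1 × N: 2 H
  1 × O (charge -1): no H
  Total hydrogens = 6.
Net charge -1.
Molecular formula: C9H6ClINO3-

C9H6ClINO3-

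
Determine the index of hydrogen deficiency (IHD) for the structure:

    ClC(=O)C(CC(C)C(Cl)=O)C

Molecular formula from the SMILES: C7H10Cl2O2.
DoU = (2C + 2 + N − H − X)/2 = (2·7 + 2 + 0 − 10 − 2)/2 = 4/2 = 2.
(Structurally: 0 ring(s) + 2 π bond(s) = 2.)

2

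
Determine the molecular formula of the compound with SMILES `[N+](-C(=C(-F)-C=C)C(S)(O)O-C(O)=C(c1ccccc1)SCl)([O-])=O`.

Heavy atoms from the SMILES: 13 C, 1 Cl, 1 F, 1 N, 5 O, 2 S.
Implicit hydrogens by atom environment:
  5 × C (aromatic): 1 H each → 5
  5 × C: no H
  2 × O: 1 H each → 2
  2 × O: no H
  1 × C: 2 H
  1 × C: 1 H
  1 × C (aromatic): no H
  1 × Cl: no H
  1 × F: no H
  1 × N (charge +1): no H
  1 × O (charge -1): no H
  1 × S: 1 H
  1 × S: no H
  Total hydrogens = 11.
Molecular formula: C13H11ClFNO5S2

C13H11ClFNO5S2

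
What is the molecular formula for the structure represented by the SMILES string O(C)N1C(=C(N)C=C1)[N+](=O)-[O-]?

Heavy atoms from the SMILES: 5 C, 3 N, 3 O.
Implicit hydrogens by atom environment:
  2 × C (aromatic): 1 H each → 2
  2 × C (aromatic): no H
  2 × O: no H
  1 × C: 3 H
  1 × N: 2 H
  1 × N (aromatic): no H
  1 × N (charge +1): no H
  1 × O (charge -1): no H
  Total hydrogens = 7.
Molecular formula: C5H7N3O3

C5H7N3O3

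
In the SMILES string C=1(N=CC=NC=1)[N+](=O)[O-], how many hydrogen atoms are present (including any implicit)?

Hydrogens are implicit in SMILES; fill each atom to its normal valence:
  3 × C (aromatic): 1 H each → 3
  2 × N (aromatic): no H
  1 × C (aromatic): no H
  1 × N (charge +1): no H
  1 × O: no H
  1 × O (charge -1): no H
  Total hydrogens = 3.

3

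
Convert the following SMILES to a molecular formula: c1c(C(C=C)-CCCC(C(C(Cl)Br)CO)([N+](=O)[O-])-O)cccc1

Heavy atoms from the SMILES: 1 Br, 16 C, 1 Cl, 1 N, 4 O.
Implicit hydrogens by atom environment:
  5 × C: 2 H each → 10
  5 × C (aromatic): 1 H each → 5
  4 × C: 1 H each → 4
  2 × O: 1 H each → 2
  1 × Br: no H
  1 × C: no H
  1 × C (aromatic): no H
  1 × Cl: no H
  1 × N (charge +1): no H
  1 × O: no H
  1 × O (charge -1): no H
  Total hydrogens = 21.
Molecular formula: C16H21BrClNO4

C16H21BrClNO4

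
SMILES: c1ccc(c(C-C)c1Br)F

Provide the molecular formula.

Heavy atoms from the SMILES: 1 Br, 8 C, 1 F.
Implicit hydrogens by atom environment:
  3 × C (aromatic): 1 H each → 3
  3 × C (aromatic): no H
  1 × Br: no H
  1 × C: 3 H
  1 × C: 2 H
  1 × F: no H
  Total hydrogens = 8.
Molecular formula: C8H8BrF

C8H8BrF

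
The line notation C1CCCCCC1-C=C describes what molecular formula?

Heavy atoms from the SMILES: 9 C.
Implicit hydrogens by atom environment:
  7 × C: 2 H each → 14
  2 × C: 1 H each → 2
  Total hydrogens = 16.
Molecular formula: C9H16

C9H16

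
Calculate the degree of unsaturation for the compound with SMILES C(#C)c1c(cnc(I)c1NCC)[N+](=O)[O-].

7

Molecular formula from the SMILES: C9H8IN3O2.
DoU = (2C + 2 + N − H − X)/2 = (2·9 + 2 + 3 − 8 − 1)/2 = 14/2 = 7.
(Structurally: 1 ring(s) + 6 π bond(s) = 7.)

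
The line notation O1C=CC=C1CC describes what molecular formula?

C6H8O

Heavy atoms from the SMILES: 6 C, 1 O.
Implicit hydrogens by atom environment:
  3 × C (aromatic): 1 H each → 3
  1 × C: 3 H
  1 × C: 2 H
  1 × C (aromatic): no H
  1 × O (aromatic): no H
  Total hydrogens = 8.
Molecular formula: C6H8O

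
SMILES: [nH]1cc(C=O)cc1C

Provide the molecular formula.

Heavy atoms from the SMILES: 6 C, 1 N, 1 O.
Implicit hydrogens by atom environment:
  2 × C (aromatic): 1 H each → 2
  2 × C (aromatic): no H
  1 × C: 3 H
  1 × C: 1 H
  1 × N (aromatic): 1 H
  1 × O: no H
  Total hydrogens = 7.
Molecular formula: C6H7NO

C6H7NO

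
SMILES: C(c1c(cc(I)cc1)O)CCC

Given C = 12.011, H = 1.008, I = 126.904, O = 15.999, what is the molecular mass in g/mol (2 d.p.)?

Molecular formula: C10H13IO.
M = 10×12.011 + 13×1.008 + 1×126.904 + 1×15.999 = 276.12 g/mol.

276.12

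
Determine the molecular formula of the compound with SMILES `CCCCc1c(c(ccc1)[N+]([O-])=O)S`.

Heavy atoms from the SMILES: 10 C, 1 N, 2 O, 1 S.
Implicit hydrogens by atom environment:
  3 × C: 2 H each → 6
  3 × C (aromatic): 1 H each → 3
  3 × C (aromatic): no H
  1 × C: 3 H
  1 × N (charge +1): no H
  1 × O: no H
  1 × O (charge -1): no H
  1 × S: 1 H
  Total hydrogens = 13.
Molecular formula: C10H13NO2S

C10H13NO2S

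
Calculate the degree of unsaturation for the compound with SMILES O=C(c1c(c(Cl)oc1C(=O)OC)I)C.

Molecular formula from the SMILES: C8H6ClIO4.
DoU = (2C + 2 + N − H − X)/2 = (2·8 + 2 + 0 − 6 − 2)/2 = 10/2 = 5.
(Structurally: 1 ring(s) + 4 π bond(s) = 5.)

5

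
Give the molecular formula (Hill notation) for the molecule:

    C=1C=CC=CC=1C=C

C8H8

Heavy atoms from the SMILES: 8 C.
Implicit hydrogens by atom environment:
  5 × C (aromatic): 1 H each → 5
  1 × C: 2 H
  1 × C: 1 H
  1 × C (aromatic): no H
  Total hydrogens = 8.
Molecular formula: C8H8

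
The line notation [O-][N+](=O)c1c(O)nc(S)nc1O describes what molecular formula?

C4H3N3O4S

Heavy atoms from the SMILES: 4 C, 3 N, 4 O, 1 S.
Implicit hydrogens by atom environment:
  4 × C (aromatic): no H
  2 × N (aromatic): no H
  2 × O: 1 H each → 2
  1 × N (charge +1): no H
  1 × O: no H
  1 × O (charge -1): no H
  1 × S: 1 H
  Total hydrogens = 3.
Molecular formula: C4H3N3O4S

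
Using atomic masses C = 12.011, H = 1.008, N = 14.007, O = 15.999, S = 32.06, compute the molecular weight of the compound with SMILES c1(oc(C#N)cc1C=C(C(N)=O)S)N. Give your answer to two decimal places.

209.22

Molecular formula: C8H7N3O2S.
M = 8×12.011 + 7×1.008 + 3×14.007 + 2×15.999 + 1×32.06 = 209.22 g/mol.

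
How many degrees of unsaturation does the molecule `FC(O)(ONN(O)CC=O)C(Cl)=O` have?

Molecular formula from the SMILES: C4H6ClFN2O5.
DoU = (2C + 2 + N − H − X)/2 = (2·4 + 2 + 2 − 6 − 2)/2 = 4/2 = 2.
(Structurally: 0 ring(s) + 2 π bond(s) = 2.)

2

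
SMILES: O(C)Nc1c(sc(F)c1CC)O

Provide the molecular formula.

C7H10FNO2S

Heavy atoms from the SMILES: 7 C, 1 F, 1 N, 2 O, 1 S.
Implicit hydrogens by atom environment:
  4 × C (aromatic): no H
  2 × C: 3 H each → 6
  1 × C: 2 H
  1 × F: no H
  1 × N: 1 H
  1 × O: 1 H
  1 × O: no H
  1 × S (aromatic): no H
  Total hydrogens = 10.
Molecular formula: C7H10FNO2S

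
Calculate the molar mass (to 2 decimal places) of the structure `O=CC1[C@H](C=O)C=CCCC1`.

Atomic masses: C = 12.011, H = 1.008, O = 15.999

Molecular formula: C9H12O2.
M = 9×12.011 + 12×1.008 + 2×15.999 = 152.19 g/mol.

152.19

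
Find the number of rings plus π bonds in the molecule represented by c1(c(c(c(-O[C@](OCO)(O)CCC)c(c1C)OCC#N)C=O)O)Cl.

Molecular formula from the SMILES: C15H18ClNO7.
DoU = (2C + 2 + N − H − X)/2 = (2·15 + 2 + 1 − 18 − 1)/2 = 14/2 = 7.
(Structurally: 1 ring(s) + 6 π bond(s) = 7.)

7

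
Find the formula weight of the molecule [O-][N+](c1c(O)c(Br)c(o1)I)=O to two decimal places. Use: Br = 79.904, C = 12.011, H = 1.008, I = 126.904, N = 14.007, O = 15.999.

Molecular formula: C4HBrINO4.
M = 1×79.904 + 4×12.011 + 1×1.008 + 1×126.904 + 1×14.007 + 4×15.999 = 333.86 g/mol.

333.86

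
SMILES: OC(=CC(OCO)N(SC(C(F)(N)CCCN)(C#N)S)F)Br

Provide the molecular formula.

Heavy atoms from the SMILES: 1 Br, 10 C, 2 F, 4 N, 3 O, 2 S.
Implicit hydrogens by atom environment:
  4 × C: 2 H each → 8
  4 × C: no H
  2 × C: 1 H each → 2
  2 × F: no H
  2 × N: 2 H each → 4
  2 × N: no H
  2 × O: 1 H each → 2
  1 × Br: no H
  1 × O: no H
  1 × S: 1 H
  1 × S: no H
  Total hydrogens = 17.
Molecular formula: C10H17BrF2N4O3S2

C10H17BrF2N4O3S2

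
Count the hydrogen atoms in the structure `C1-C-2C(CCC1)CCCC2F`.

Hydrogens are implicit in SMILES; fill each atom to its normal valence:
  7 × C: 2 H each → 14
  3 × C: 1 H each → 3
  1 × F: no H
  Total hydrogens = 17.

17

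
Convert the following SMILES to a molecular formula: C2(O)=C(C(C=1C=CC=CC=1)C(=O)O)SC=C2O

C12H10O4S

Heavy atoms from the SMILES: 12 C, 4 O, 1 S.
Implicit hydrogens by atom environment:
  6 × C (aromatic): 1 H each → 6
  4 × C (aromatic): no H
  3 × O: 1 H each → 3
  1 × C: 1 H
  1 × C: no H
  1 × O: no H
  1 × S (aromatic): no H
  Total hydrogens = 10.
Molecular formula: C12H10O4S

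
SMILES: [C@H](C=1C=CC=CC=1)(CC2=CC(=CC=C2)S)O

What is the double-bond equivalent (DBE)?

8

Molecular formula from the SMILES: C14H14OS.
DoU = (2C + 2 + N − H − X)/2 = (2·14 + 2 + 0 − 14 − 0)/2 = 16/2 = 8.
(Structurally: 2 ring(s) + 6 π bond(s) = 8.)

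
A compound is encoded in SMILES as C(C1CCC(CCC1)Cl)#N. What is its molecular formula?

Heavy atoms from the SMILES: 8 C, 1 Cl, 1 N.
Implicit hydrogens by atom environment:
  5 × C: 2 H each → 10
  2 × C: 1 H each → 2
  1 × C: no H
  1 × Cl: no H
  1 × N: no H
  Total hydrogens = 12.
Molecular formula: C8H12ClN

C8H12ClN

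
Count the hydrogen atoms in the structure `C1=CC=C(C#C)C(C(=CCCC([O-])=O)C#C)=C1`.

11

Hydrogens are implicit in SMILES; fill each atom to its normal valence:
  4 × C (aromatic): 1 H each → 4
  4 × C: no H
  3 × C: 1 H each → 3
  2 × C: 2 H each → 4
  2 × C (aromatic): no H
  1 × O: no H
  1 × O (charge -1): no H
  Total hydrogens = 11.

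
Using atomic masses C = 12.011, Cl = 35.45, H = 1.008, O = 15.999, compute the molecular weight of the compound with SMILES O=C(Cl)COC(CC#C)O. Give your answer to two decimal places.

Molecular formula: C6H7ClO3.
M = 6×12.011 + 1×35.45 + 7×1.008 + 3×15.999 = 162.57 g/mol.

162.57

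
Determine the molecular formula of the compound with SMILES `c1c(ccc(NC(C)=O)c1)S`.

Heavy atoms from the SMILES: 8 C, 1 N, 1 O, 1 S.
Implicit hydrogens by atom environment:
  4 × C (aromatic): 1 H each → 4
  2 × C (aromatic): no H
  1 × C: 3 H
  1 × C: no H
  1 × N: 1 H
  1 × O: no H
  1 × S: 1 H
  Total hydrogens = 9.
Molecular formula: C8H9NOS

C8H9NOS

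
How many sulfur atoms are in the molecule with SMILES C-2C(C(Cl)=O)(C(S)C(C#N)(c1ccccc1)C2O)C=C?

1

The symbol for sulfur appears 1 time in the SMILES.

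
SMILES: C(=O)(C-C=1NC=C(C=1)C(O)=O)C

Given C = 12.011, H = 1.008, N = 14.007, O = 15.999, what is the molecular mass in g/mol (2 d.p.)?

167.16

Molecular formula: C8H9NO3.
M = 8×12.011 + 9×1.008 + 1×14.007 + 3×15.999 = 167.16 g/mol.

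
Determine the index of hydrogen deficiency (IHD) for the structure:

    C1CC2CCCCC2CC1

2

Molecular formula from the SMILES: C10H18.
DoU = (2C + 2 + N − H − X)/2 = (2·10 + 2 + 0 − 18 − 0)/2 = 4/2 = 2.
(Structurally: 2 ring(s) + 0 π bond(s) = 2.)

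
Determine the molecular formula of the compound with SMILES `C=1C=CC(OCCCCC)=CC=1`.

C11H16O

Heavy atoms from the SMILES: 11 C, 1 O.
Implicit hydrogens by atom environment:
  5 × C (aromatic): 1 H each → 5
  4 × C: 2 H each → 8
  1 × C: 3 H
  1 × C (aromatic): no H
  1 × O: no H
  Total hydrogens = 16.
Molecular formula: C11H16O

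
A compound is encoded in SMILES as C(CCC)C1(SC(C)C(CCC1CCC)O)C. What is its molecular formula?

C15H30OS

Heavy atoms from the SMILES: 15 C, 1 O, 1 S.
Implicit hydrogens by atom environment:
  7 × C: 2 H each → 14
  4 × C: 3 H each → 12
  3 × C: 1 H each → 3
  1 × C: no H
  1 × O: 1 H
  1 × S: no H
  Total hydrogens = 30.
Molecular formula: C15H30OS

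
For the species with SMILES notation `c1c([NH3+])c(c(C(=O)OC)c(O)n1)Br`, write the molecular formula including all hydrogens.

C7H8BrN2O3+

Heavy atoms from the SMILES: 1 Br, 7 C, 2 N, 3 O.
Implicit hydrogens by atom environment:
  4 × C (aromatic): no H
  2 × O: no H
  1 × Br: no H
  1 × C: 3 H
  1 × C (aromatic): 1 H
  1 × C: no H
  1 × N (charge +1): 3 H
  1 × N (aromatic): no H
  1 × O: 1 H
  Total hydrogens = 8.
Net charge +1.
Molecular formula: C7H8BrN2O3+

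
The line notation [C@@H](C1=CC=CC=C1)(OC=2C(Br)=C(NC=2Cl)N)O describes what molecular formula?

C11H10BrClN2O2

Heavy atoms from the SMILES: 1 Br, 11 C, 1 Cl, 2 N, 2 O.
Implicit hydrogens by atom environment:
  5 × C (aromatic): 1 H each → 5
  5 × C (aromatic): no H
  1 × Br: no H
  1 × C: 1 H
  1 × Cl: no H
  1 × N: 2 H
  1 × N (aromatic): 1 H
  1 × O: 1 H
  1 × O: no H
  Total hydrogens = 10.
Molecular formula: C11H10BrClN2O2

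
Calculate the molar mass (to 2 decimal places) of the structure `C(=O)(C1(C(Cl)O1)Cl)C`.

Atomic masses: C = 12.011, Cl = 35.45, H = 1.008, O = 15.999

154.97

Molecular formula: C4H4Cl2O2.
M = 4×12.011 + 2×35.45 + 4×1.008 + 2×15.999 = 154.97 g/mol.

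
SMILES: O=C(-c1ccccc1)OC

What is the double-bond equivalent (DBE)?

Molecular formula from the SMILES: C8H8O2.
DoU = (2C + 2 + N − H − X)/2 = (2·8 + 2 + 0 − 8 − 0)/2 = 10/2 = 5.
(Structurally: 1 ring(s) + 4 π bond(s) = 5.)

5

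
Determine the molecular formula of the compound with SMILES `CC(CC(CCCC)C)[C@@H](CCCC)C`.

C15H32

Heavy atoms from the SMILES: 15 C.
Implicit hydrogens by atom environment:
  7 × C: 2 H each → 14
  5 × C: 3 H each → 15
  3 × C: 1 H each → 3
  Total hydrogens = 32.
Molecular formula: C15H32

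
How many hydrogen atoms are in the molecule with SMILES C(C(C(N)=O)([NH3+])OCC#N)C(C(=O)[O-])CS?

13

Hydrogens are implicit in SMILES; fill each atom to its normal valence:
  4 × C: no H
  3 × C: 2 H each → 6
  3 × O: no H
  1 × C: 1 H
  1 × N (charge +1): 3 H
  1 × N: 2 H
  1 × N: no H
  1 × O (charge -1): no H
  1 × S: 1 H
  Total hydrogens = 13.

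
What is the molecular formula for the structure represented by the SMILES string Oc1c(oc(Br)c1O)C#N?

Heavy atoms from the SMILES: 1 Br, 5 C, 1 N, 3 O.
Implicit hydrogens by atom environment:
  4 × C (aromatic): no H
  2 × O: 1 H each → 2
  1 × Br: no H
  1 × C: no H
  1 × N: no H
  1 × O (aromatic): no H
  Total hydrogens = 2.
Molecular formula: C5H2BrNO3

C5H2BrNO3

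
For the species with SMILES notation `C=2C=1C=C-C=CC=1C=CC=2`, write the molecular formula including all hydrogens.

C10H8

Heavy atoms from the SMILES: 10 C.
Implicit hydrogens by atom environment:
  8 × C (aromatic): 1 H each → 8
  2 × C (aromatic): no H
  Total hydrogens = 8.
Molecular formula: C10H8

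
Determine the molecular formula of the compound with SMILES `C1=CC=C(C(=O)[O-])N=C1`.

Heavy atoms from the SMILES: 6 C, 1 N, 2 O.
Implicit hydrogens by atom environment:
  4 × C (aromatic): 1 H each → 4
  1 × C (aromatic): no H
  1 × C: no H
  1 × N (aromatic): no H
  1 × O: no H
  1 × O (charge -1): no H
  Total hydrogens = 4.
Net charge -1.
Molecular formula: C6H4NO2-

C6H4NO2-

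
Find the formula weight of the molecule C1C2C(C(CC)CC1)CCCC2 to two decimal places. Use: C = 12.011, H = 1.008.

Molecular formula: C12H22.
M = 12×12.011 + 22×1.008 = 166.31 g/mol.

166.31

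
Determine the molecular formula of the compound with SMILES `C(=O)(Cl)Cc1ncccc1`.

Heavy atoms from the SMILES: 7 C, 1 Cl, 1 N, 1 O.
Implicit hydrogens by atom environment:
  4 × C (aromatic): 1 H each → 4
  1 × C: 2 H
  1 × C (aromatic): no H
  1 × C: no H
  1 × Cl: no H
  1 × N (aromatic): no H
  1 × O: no H
  Total hydrogens = 6.
Molecular formula: C7H6ClNO

C7H6ClNO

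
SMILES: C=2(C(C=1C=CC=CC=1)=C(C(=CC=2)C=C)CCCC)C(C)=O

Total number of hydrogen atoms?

Hydrogens are implicit in SMILES; fill each atom to its normal valence:
  7 × C (aromatic): 1 H each → 7
  5 × C (aromatic): no H
  4 × C: 2 H each → 8
  2 × C: 3 H each → 6
  1 × C: 1 H
  1 × C: no H
  1 × O: no H
  Total hydrogens = 22.

22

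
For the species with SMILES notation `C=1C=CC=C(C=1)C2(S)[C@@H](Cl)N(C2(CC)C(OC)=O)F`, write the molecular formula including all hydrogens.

C13H15ClFNO2S

Heavy atoms from the SMILES: 13 C, 1 Cl, 1 F, 1 N, 2 O, 1 S.
Implicit hydrogens by atom environment:
  5 × C (aromatic): 1 H each → 5
  3 × C: no H
  2 × C: 3 H each → 6
  2 × O: no H
  1 × C: 2 H
  1 × C: 1 H
  1 × C (aromatic): no H
  1 × Cl: no H
  1 × F: no H
  1 × N: no H
  1 × S: 1 H
  Total hydrogens = 15.
Molecular formula: C13H15ClFNO2S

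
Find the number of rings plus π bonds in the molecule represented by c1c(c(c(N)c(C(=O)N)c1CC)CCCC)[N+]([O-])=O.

Molecular formula from the SMILES: C13H19N3O3.
DoU = (2C + 2 + N − H − X)/2 = (2·13 + 2 + 3 − 19 − 0)/2 = 12/2 = 6.
(Structurally: 1 ring(s) + 5 π bond(s) = 6.)

6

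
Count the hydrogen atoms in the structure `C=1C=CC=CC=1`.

6

Hydrogens are implicit in SMILES; fill each atom to its normal valence:
  6 × C (aromatic): 1 H each → 6
  Total hydrogens = 6.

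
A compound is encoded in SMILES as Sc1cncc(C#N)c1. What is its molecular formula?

C6H4N2S

Heavy atoms from the SMILES: 6 C, 2 N, 1 S.
Implicit hydrogens by atom environment:
  3 × C (aromatic): 1 H each → 3
  2 × C (aromatic): no H
  1 × C: no H
  1 × N (aromatic): no H
  1 × N: no H
  1 × S: 1 H
  Total hydrogens = 4.
Molecular formula: C6H4N2S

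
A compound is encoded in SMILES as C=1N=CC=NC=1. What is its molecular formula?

Heavy atoms from the SMILES: 4 C, 2 N.
Implicit hydrogens by atom environment:
  4 × C (aromatic): 1 H each → 4
  2 × N (aromatic): no H
  Total hydrogens = 4.
Molecular formula: C4H4N2

C4H4N2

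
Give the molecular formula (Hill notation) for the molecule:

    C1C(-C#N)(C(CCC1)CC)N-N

Heavy atoms from the SMILES: 9 C, 3 N.
Implicit hydrogens by atom environment:
  5 × C: 2 H each → 10
  2 × C: no H
  1 × C: 3 H
  1 × C: 1 H
  1 × N: 2 H
  1 × N: 1 H
  1 × N: no H
  Total hydrogens = 17.
Molecular formula: C9H17N3

C9H17N3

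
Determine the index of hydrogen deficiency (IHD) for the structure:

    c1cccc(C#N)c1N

Molecular formula from the SMILES: C7H6N2.
DoU = (2C + 2 + N − H − X)/2 = (2·7 + 2 + 2 − 6 − 0)/2 = 12/2 = 6.
(Structurally: 1 ring(s) + 5 π bond(s) = 6.)

6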